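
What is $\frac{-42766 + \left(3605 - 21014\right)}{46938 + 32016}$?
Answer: $- \frac{60175}{78954} \approx -0.76215$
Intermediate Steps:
$\frac{-42766 + \left(3605 - 21014\right)}{46938 + 32016} = \frac{-42766 - 17409}{78954} = \left(-60175\right) \frac{1}{78954} = - \frac{60175}{78954}$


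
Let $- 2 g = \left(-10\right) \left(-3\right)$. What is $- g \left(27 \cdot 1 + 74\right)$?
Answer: $1515$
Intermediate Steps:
$g = -15$ ($g = - \frac{\left(-10\right) \left(-3\right)}{2} = \left(- \frac{1}{2}\right) 30 = -15$)
$- g \left(27 \cdot 1 + 74\right) = - \left(-15\right) \left(27 \cdot 1 + 74\right) = - \left(-15\right) \left(27 + 74\right) = - \left(-15\right) 101 = \left(-1\right) \left(-1515\right) = 1515$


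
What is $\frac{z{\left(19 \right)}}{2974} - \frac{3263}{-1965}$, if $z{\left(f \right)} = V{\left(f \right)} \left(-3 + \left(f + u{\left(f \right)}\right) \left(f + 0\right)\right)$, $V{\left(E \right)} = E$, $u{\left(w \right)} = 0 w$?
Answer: $\frac{11535046}{2921955} \approx 3.9477$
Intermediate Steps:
$u{\left(w \right)} = 0$
$z{\left(f \right)} = f \left(-3 + f^{2}\right)$ ($z{\left(f \right)} = f \left(-3 + \left(f + 0\right) \left(f + 0\right)\right) = f \left(-3 + f f\right) = f \left(-3 + f^{2}\right)$)
$\frac{z{\left(19 \right)}}{2974} - \frac{3263}{-1965} = \frac{19 \left(-3 + 19^{2}\right)}{2974} - \frac{3263}{-1965} = 19 \left(-3 + 361\right) \frac{1}{2974} - - \frac{3263}{1965} = 19 \cdot 358 \cdot \frac{1}{2974} + \frac{3263}{1965} = 6802 \cdot \frac{1}{2974} + \frac{3263}{1965} = \frac{3401}{1487} + \frac{3263}{1965} = \frac{11535046}{2921955}$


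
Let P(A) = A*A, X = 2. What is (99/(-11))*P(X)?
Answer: -36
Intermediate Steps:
P(A) = A²
(99/(-11))*P(X) = (99/(-11))*2² = (99*(-1/11))*4 = -9*4 = -36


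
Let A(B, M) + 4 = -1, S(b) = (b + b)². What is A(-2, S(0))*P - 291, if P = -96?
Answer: 189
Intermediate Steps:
S(b) = 4*b² (S(b) = (2*b)² = 4*b²)
A(B, M) = -5 (A(B, M) = -4 - 1 = -5)
A(-2, S(0))*P - 291 = -5*(-96) - 291 = 480 - 291 = 189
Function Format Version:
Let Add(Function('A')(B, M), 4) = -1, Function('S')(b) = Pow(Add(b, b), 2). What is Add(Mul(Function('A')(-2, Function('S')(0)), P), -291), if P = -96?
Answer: 189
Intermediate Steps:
Function('S')(b) = Mul(4, Pow(b, 2)) (Function('S')(b) = Pow(Mul(2, b), 2) = Mul(4, Pow(b, 2)))
Function('A')(B, M) = -5 (Function('A')(B, M) = Add(-4, -1) = -5)
Add(Mul(Function('A')(-2, Function('S')(0)), P), -291) = Add(Mul(-5, -96), -291) = Add(480, -291) = 189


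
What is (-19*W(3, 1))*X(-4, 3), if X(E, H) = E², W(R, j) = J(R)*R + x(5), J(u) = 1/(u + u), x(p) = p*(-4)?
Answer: 5928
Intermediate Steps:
x(p) = -4*p
J(u) = 1/(2*u)
W(R, j) = -39/2 (W(R, j) = (1/(2*R))*R - 4*5 = ½ - 20 = -39/2)
(-19*W(3, 1))*X(-4, 3) = -19*(-39/2)*(-4)² = (741/2)*16 = 5928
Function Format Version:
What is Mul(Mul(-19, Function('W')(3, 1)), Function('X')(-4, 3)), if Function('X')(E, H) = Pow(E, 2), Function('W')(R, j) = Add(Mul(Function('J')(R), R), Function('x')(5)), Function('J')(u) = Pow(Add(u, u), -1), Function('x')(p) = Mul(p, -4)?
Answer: 5928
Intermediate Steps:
Function('x')(p) = Mul(-4, p)
Function('J')(u) = Mul(Rational(1, 2), Pow(u, -1)) (Function('J')(u) = Pow(Mul(2, u), -1) = Mul(Rational(1, 2), Pow(u, -1)))
Function('W')(R, j) = Rational(-39, 2) (Function('W')(R, j) = Add(Mul(Mul(Rational(1, 2), Pow(R, -1)), R), Mul(-4, 5)) = Add(Rational(1, 2), -20) = Rational(-39, 2))
Mul(Mul(-19, Function('W')(3, 1)), Function('X')(-4, 3)) = Mul(Mul(-19, Rational(-39, 2)), Pow(-4, 2)) = Mul(Rational(741, 2), 16) = 5928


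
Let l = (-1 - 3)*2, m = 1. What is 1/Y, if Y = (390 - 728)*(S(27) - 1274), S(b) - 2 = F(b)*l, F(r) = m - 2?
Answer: 1/427232 ≈ 2.3407e-6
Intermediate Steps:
l = -8 (l = -4*2 = -8)
F(r) = -1 (F(r) = 1 - 2 = -1)
S(b) = 10 (S(b) = 2 - 1*(-8) = 2 + 8 = 10)
Y = 427232 (Y = (390 - 728)*(10 - 1274) = -338*(-1264) = 427232)
1/Y = 1/427232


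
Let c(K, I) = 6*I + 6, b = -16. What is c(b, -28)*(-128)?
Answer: 20736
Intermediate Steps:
c(K, I) = 6 + 6*I
c(b, -28)*(-128) = (6 + 6*(-28))*(-128) = (6 - 168)*(-128) = -162*(-128) = 20736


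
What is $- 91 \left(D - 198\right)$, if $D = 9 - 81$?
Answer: $24570$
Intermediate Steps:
$D = -72$ ($D = 9 - 81 = -72$)
$- 91 \left(D - 198\right) = - 91 \left(-72 - 198\right) = \left(-91\right) \left(-270\right) = 24570$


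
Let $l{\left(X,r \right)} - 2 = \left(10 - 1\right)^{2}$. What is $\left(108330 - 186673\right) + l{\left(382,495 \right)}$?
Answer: $-78260$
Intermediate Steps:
$l{\left(X,r \right)} = 83$ ($l{\left(X,r \right)} = 2 + \left(10 - 1\right)^{2} = 2 + 9^{2} = 2 + 81 = 83$)
$\left(108330 - 186673\right) + l{\left(382,495 \right)} = \left(108330 - 186673\right) + 83 = -78343 + 83 = -78260$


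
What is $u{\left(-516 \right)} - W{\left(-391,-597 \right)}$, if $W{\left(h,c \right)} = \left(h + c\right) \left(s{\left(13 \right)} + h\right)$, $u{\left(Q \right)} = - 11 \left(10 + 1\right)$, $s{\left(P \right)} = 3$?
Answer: $-383465$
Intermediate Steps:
$u{\left(Q \right)} = -121$ ($u{\left(Q \right)} = \left(-11\right) 11 = -121$)
$W{\left(h,c \right)} = \left(3 + h\right) \left(c + h\right)$ ($W{\left(h,c \right)} = \left(h + c\right) \left(3 + h\right) = \left(c + h\right) \left(3 + h\right) = \left(3 + h\right) \left(c + h\right)$)
$u{\left(-516 \right)} - W{\left(-391,-597 \right)} = -121 - \left(\left(-391\right)^{2} + 3 \left(-597\right) + 3 \left(-391\right) - -233427\right) = -121 - \left(152881 - 1791 - 1173 + 233427\right) = -121 - 383344 = -383465$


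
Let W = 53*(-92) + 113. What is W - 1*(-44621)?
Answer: 39858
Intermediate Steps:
W = -4763 (W = -4876 + 113 = -4763)
W - 1*(-44621) = -4763 - 1*(-44621) = -4763 + 44621 = 39858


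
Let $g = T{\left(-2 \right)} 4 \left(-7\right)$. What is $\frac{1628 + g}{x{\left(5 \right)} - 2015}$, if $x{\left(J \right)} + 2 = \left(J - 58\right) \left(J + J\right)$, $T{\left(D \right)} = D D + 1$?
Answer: $- \frac{496}{849} \approx -0.58422$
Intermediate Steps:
$T{\left(D \right)} = 1 + D^{2}$ ($T{\left(D \right)} = D^{2} + 1 = 1 + D^{2}$)
$x{\left(J \right)} = -2 + 2 J \left(-58 + J\right)$ ($x{\left(J \right)} = -2 + \left(J - 58\right) \left(J + J\right) = -2 + \left(-58 + J\right) 2 J = -2 + 2 J \left(-58 + J\right)$)
$g = -140$ ($g = \left(1 + \left(-2\right)^{2}\right) 4 \left(-7\right) = \left(1 + 4\right) 4 \left(-7\right) = 5 \cdot 4 \left(-7\right) = 20 \left(-7\right) = -140$)
$\frac{1628 + g}{x{\left(5 \right)} - 2015} = \frac{1628 - 140}{\left(-2 - 580 + 2 \cdot 5^{2}\right) - 2015} = \frac{1488}{\left(-2 - 580 + 2 \cdot 25\right) - 2015} = \frac{1488}{\left(-2 - 580 + 50\right) - 2015} = \frac{1488}{-532 - 2015} = \frac{1488}{-2547} = 1488 \left(- \frac{1}{2547}\right) = - \frac{496}{849}$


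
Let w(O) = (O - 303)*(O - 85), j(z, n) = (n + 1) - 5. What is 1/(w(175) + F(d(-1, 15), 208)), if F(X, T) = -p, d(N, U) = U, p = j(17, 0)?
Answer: -1/11516 ≈ -8.6836e-5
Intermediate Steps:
j(z, n) = -4 + n (j(z, n) = (1 + n) - 5 = -4 + n)
p = -4 (p = -4 + 0 = -4)
F(X, T) = 4 (F(X, T) = -1*(-4) = 4)
w(O) = (-303 + O)*(-85 + O)
1/(w(175) + F(d(-1, 15), 208)) = 1/((25755 + 175**2 - 388*175) + 4) = 1/((25755 + 30625 - 67900) + 4) = 1/(-11520 + 4) = 1/(-11516) = -1/11516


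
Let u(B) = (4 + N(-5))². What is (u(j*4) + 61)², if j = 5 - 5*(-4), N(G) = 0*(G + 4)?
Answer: 5929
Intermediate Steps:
N(G) = 0 (N(G) = 0*(4 + G) = 0)
j = 25 (j = 5 + 20 = 25)
u(B) = 16 (u(B) = (4 + 0)² = 4² = 16)
(u(j*4) + 61)² = (16 + 61)² = 77² = 5929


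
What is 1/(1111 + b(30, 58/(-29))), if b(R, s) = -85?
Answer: 1/1026 ≈ 0.00097466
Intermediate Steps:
1/(1111 + b(30, 58/(-29))) = 1/(1111 - 85) = 1/1026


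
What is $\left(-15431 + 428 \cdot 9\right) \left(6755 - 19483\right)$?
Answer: $147377512$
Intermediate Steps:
$\left(-15431 + 428 \cdot 9\right) \left(6755 - 19483\right) = \left(-15431 + 3852\right) \left(-12728\right) = \left(-11579\right) \left(-12728\right) = 147377512$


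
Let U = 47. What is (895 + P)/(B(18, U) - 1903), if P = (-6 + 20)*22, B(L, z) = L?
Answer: -1203/1885 ≈ -0.63820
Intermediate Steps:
P = 308 (P = 14*22 = 308)
(895 + P)/(B(18, U) - 1903) = (895 + 308)/(18 - 1903) = 1203/(-1885) = 1203*(-1/1885) = -1203/1885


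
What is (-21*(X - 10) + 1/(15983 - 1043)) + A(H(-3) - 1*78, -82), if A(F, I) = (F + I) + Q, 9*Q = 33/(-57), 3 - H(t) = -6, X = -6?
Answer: 52495859/283860 ≈ 184.94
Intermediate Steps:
H(t) = 9 (H(t) = 3 - 1*(-6) = 3 + 6 = 9)
Q = -11/171 (Q = (33/(-57))/9 = (33*(-1/57))/9 = (⅑)*(-11/19) = -11/171 ≈ -0.064327)
A(F, I) = -11/171 + F + I (A(F, I) = (F + I) - 11/171 = -11/171 + F + I)
(-21*(X - 10) + 1/(15983 - 1043)) + A(H(-3) - 1*78, -82) = (-21*(-6 - 10) + 1/(15983 - 1043)) + (-11/171 + (9 - 1*78) - 82) = (-21*(-16) + 1/14940) + (-11/171 + (9 - 78) - 82) = (336 + 1/14940) + (-11/171 - 69 - 82) = 5019841/14940 - 25832/171 = 52495859/283860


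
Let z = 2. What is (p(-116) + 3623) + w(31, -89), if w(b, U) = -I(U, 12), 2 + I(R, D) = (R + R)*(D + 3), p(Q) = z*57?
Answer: 6409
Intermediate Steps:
p(Q) = 114 (p(Q) = 2*57 = 114)
I(R, D) = -2 + 2*R*(3 + D) (I(R, D) = -2 + (R + R)*(D + 3) = -2 + (2*R)*(3 + D) = -2 + 2*R*(3 + D))
w(b, U) = 2 - 30*U (w(b, U) = -(-2 + 6*U + 2*12*U) = -(-2 + 6*U + 24*U) = -(-2 + 30*U) = 2 - 30*U)
(p(-116) + 3623) + w(31, -89) = (114 + 3623) + (2 - 30*(-89)) = 3737 + (2 + 2670) = 3737 + 2672 = 6409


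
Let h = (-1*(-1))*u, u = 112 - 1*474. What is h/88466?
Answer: -181/44233 ≈ -0.0040920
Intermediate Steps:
u = -362 (u = 112 - 474 = -362)
h = -362 (h = -1*(-1)*(-362) = 1*(-362) = -362)
h/88466 = -362/88466 = -362*1/88466 = -181/44233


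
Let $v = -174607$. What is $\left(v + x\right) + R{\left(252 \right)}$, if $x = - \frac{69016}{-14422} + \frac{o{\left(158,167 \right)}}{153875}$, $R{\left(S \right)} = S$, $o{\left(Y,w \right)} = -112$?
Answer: $- \frac{193457713021007}{1109592625} \approx -1.7435 \cdot 10^{5}$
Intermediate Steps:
$x = \frac{5309110868}{1109592625}$ ($x = - \frac{69016}{-14422} - \frac{112}{153875} = \left(-69016\right) \left(- \frac{1}{14422}\right) - \frac{112}{153875} = \frac{34508}{7211} - \frac{112}{153875} = \frac{5309110868}{1109592625} \approx 4.7847$)
$\left(v + x\right) + R{\left(252 \right)} = \left(-174607 + \frac{5309110868}{1109592625}\right) + 252 = - \frac{193737330362507}{1109592625} + 252 = - \frac{193457713021007}{1109592625}$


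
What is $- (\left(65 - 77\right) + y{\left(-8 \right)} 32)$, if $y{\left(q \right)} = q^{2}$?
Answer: $-2036$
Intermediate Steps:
$- (\left(65 - 77\right) + y{\left(-8 \right)} 32) = - (\left(65 - 77\right) + \left(-8\right)^{2} \cdot 32) = - (\left(65 - 77\right) + 64 \cdot 32) = - (-12 + 2048) = \left(-1\right) 2036 = -2036$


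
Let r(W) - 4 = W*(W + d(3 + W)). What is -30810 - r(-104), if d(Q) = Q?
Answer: -52134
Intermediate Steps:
r(W) = 4 + W*(3 + 2*W) (r(W) = 4 + W*(W + (3 + W)) = 4 + W*(3 + 2*W))
-30810 - r(-104) = -30810 - (4 + (-104)² - 104*(3 - 104)) = -30810 - (4 + 10816 - 104*(-101)) = -30810 - (4 + 10816 + 10504) = -30810 - 1*21324 = -30810 - 21324 = -52134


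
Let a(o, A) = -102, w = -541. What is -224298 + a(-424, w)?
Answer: -224400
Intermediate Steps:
-224298 + a(-424, w) = -224298 - 102 = -224400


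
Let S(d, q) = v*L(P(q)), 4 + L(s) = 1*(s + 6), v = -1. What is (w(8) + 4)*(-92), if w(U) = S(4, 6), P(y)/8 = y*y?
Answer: 26312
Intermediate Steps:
P(y) = 8*y² (P(y) = 8*(y*y) = 8*y²)
L(s) = 2 + s (L(s) = -4 + 1*(s + 6) = -4 + 1*(6 + s) = -4 + (6 + s) = 2 + s)
S(d, q) = -2 - 8*q² (S(d, q) = -(2 + 8*q²) = -2 - 8*q²)
w(U) = -290 (w(U) = -2 - 8*6² = -2 - 8*36 = -2 - 288 = -290)
(w(8) + 4)*(-92) = (-290 + 4)*(-92) = -286*(-92) = 26312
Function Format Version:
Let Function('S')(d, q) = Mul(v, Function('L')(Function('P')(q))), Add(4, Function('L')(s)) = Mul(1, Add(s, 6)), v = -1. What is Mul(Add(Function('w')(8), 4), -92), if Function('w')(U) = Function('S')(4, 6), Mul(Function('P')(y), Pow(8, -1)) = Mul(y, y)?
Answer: 26312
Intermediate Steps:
Function('P')(y) = Mul(8, Pow(y, 2)) (Function('P')(y) = Mul(8, Mul(y, y)) = Mul(8, Pow(y, 2)))
Function('L')(s) = Add(2, s) (Function('L')(s) = Add(-4, Mul(1, Add(s, 6))) = Add(-4, Mul(1, Add(6, s))) = Add(-4, Add(6, s)) = Add(2, s))
Function('S')(d, q) = Add(-2, Mul(-8, Pow(q, 2))) (Function('S')(d, q) = Mul(-1, Add(2, Mul(8, Pow(q, 2)))) = Add(-2, Mul(-8, Pow(q, 2))))
Function('w')(U) = -290 (Function('w')(U) = Add(-2, Mul(-8, Pow(6, 2))) = Add(-2, Mul(-8, 36)) = Add(-2, -288) = -290)
Mul(Add(Function('w')(8), 4), -92) = Mul(Add(-290, 4), -92) = Mul(-286, -92) = 26312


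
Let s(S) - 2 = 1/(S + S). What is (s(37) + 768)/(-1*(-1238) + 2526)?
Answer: 56981/278536 ≈ 0.20457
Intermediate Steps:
s(S) = 2 + 1/(2*S) (s(S) = 2 + 1/(S + S) = 2 + 1/(2*S))
(s(37) + 768)/(-1*(-1238) + 2526) = ((2 + (1/2)/37) + 768)/(-1*(-1238) + 2526) = ((2 + (1/2)*(1/37)) + 768)/(1238 + 2526) = ((2 + 1/74) + 768)/3764 = (149/74 + 768)*(1/3764) = (56981/74)*(1/3764) = 56981/278536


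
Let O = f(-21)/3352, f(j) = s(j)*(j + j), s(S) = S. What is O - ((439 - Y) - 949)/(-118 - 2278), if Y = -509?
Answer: 65935/250981 ≈ 0.26271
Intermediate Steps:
f(j) = 2*j² (f(j) = j*(j + j) = j*(2*j) = 2*j²)
O = 441/1676 (O = (2*(-21)²)/3352 = (2*441)*(1/3352) = 882*(1/3352) = 441/1676 ≈ 0.26313)
O - ((439 - Y) - 949)/(-118 - 2278) = 441/1676 - ((439 - 1*(-509)) - 949)/(-118 - 2278) = 441/1676 - ((439 + 509) - 949)/(-2396) = 441/1676 - (948 - 949)*(-1)/2396 = 441/1676 - (-1)*(-1)/2396 = 441/1676 - 1*1/2396 = 441/1676 - 1/2396 = 65935/250981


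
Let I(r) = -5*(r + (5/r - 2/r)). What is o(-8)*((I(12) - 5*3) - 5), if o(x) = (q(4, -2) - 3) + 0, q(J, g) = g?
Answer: 1625/4 ≈ 406.25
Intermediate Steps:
o(x) = -5 (o(x) = (-2 - 3) + 0 = -5 + 0 = -5)
I(r) = -15/r - 5*r (I(r) = -5*(r + 3/r) = -15/r - 5*r)
o(-8)*((I(12) - 5*3) - 5) = -5*(((-15/12 - 5*12) - 5*3) - 5) = -5*(((-15*1/12 - 60) - 15) - 5) = -5*(((-5/4 - 60) - 15) - 5) = -5*((-245/4 - 15) - 5) = -5*(-305/4 - 5) = -5*(-325/4) = 1625/4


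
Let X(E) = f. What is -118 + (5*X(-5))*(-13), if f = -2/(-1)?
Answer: -248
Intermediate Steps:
f = 2 (f = -2*(-1) = 2)
X(E) = 2
-118 + (5*X(-5))*(-13) = -118 + (5*2)*(-13) = -118 + 10*(-13) = -118 - 130 = -248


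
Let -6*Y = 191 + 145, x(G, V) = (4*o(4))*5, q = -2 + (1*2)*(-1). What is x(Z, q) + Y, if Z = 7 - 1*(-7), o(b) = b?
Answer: 24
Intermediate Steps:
q = -4 (q = -2 + 2*(-1) = -2 - 2 = -4)
Z = 14 (Z = 7 + 7 = 14)
x(G, V) = 80 (x(G, V) = (4*4)*5 = 16*5 = 80)
Y = -56 (Y = -(191 + 145)/6 = -⅙*336 = -56)
x(Z, q) + Y = 80 - 56 = 24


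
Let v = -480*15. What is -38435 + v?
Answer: -45635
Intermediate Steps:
v = -7200
-38435 + v = -38435 - 7200 = -45635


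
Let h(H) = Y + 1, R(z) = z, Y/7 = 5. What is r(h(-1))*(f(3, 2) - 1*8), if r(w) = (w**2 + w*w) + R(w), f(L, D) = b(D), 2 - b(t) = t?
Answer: -21024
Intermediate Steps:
b(t) = 2 - t
Y = 35 (Y = 7*5 = 35)
f(L, D) = 2 - D
h(H) = 36 (h(H) = 35 + 1 = 36)
r(w) = w + 2*w**2 (r(w) = (w**2 + w*w) + w = (w**2 + w**2) + w = 2*w**2 + w = w + 2*w**2)
r(h(-1))*(f(3, 2) - 1*8) = (36*(1 + 2*36))*((2 - 1*2) - 1*8) = (36*(1 + 72))*((2 - 2) - 8) = (36*73)*(0 - 8) = 2628*(-8) = -21024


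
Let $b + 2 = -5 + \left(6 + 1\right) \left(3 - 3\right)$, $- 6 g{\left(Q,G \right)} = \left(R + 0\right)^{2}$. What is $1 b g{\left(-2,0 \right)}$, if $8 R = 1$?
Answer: $\frac{7}{384} \approx 0.018229$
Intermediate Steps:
$R = \frac{1}{8}$ ($R = \frac{1}{8} \cdot 1 = \frac{1}{8} \approx 0.125$)
$g{\left(Q,G \right)} = - \frac{1}{384}$ ($g{\left(Q,G \right)} = - \frac{\left(\frac{1}{8} + 0\right)^{2}}{6} = - \frac{1}{6 \cdot 64} = \left(- \frac{1}{6}\right) \frac{1}{64} = - \frac{1}{384}$)
$b = -7$ ($b = -2 - \left(5 - \left(6 + 1\right) \left(3 - 3\right)\right) = -2 + \left(-5 + 7 \cdot 0\right) = -2 + \left(-5 + 0\right) = -2 - 5 = -7$)
$1 b g{\left(-2,0 \right)} = 1 \left(-7\right) \left(- \frac{1}{384}\right) = \left(-7\right) \left(- \frac{1}{384}\right) = \frac{7}{384}$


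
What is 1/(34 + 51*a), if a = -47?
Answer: -1/2363 ≈ -0.00042319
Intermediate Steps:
1/(34 + 51*a) = 1/(34 + 51*(-47)) = 1/(34 - 2397) = 1/(-2363) = -1/2363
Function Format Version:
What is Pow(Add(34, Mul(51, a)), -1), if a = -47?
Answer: Rational(-1, 2363) ≈ -0.00042319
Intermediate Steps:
Pow(Add(34, Mul(51, a)), -1) = Pow(Add(34, Mul(51, -47)), -1) = Pow(Add(34, -2397), -1) = Pow(-2363, -1) = Rational(-1, 2363)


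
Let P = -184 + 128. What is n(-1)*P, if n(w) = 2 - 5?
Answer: 168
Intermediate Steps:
n(w) = -3
P = -56
n(-1)*P = -3*(-56) = 168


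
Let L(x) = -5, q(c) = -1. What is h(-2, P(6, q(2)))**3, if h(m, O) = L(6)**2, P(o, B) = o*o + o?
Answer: 15625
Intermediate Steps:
P(o, B) = o + o**2 (P(o, B) = o**2 + o = o + o**2)
h(m, O) = 25 (h(m, O) = (-5)**2 = 25)
h(-2, P(6, q(2)))**3 = 25**3 = 15625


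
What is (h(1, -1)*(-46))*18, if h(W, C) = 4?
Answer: -3312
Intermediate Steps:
(h(1, -1)*(-46))*18 = (4*(-46))*18 = -184*18 = -3312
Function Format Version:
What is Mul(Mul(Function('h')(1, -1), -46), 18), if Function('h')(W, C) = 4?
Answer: -3312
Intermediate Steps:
Mul(Mul(Function('h')(1, -1), -46), 18) = Mul(Mul(4, -46), 18) = Mul(-184, 18) = -3312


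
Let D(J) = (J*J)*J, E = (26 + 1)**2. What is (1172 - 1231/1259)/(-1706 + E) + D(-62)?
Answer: -293155162421/1230043 ≈ -2.3833e+5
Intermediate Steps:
E = 729 (E = 27**2 = 729)
D(J) = J**3 (D(J) = J**2*J = J**3)
(1172 - 1231/1259)/(-1706 + E) + D(-62) = (1172 - 1231/1259)/(-1706 + 729) + (-62)**3 = (1172 - 1231*1/1259)/(-977) - 238328 = (1172 - 1231/1259)*(-1/977) - 238328 = (1474317/1259)*(-1/977) - 238328 = -1474317/1230043 - 238328 = -293155162421/1230043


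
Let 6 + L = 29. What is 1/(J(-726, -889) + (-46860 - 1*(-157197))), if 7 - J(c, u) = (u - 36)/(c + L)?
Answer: 19/2096511 ≈ 9.0627e-6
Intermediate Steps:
L = 23 (L = -6 + 29 = 23)
J(c, u) = 7 - (-36 + u)/(23 + c) (J(c, u) = 7 - (u - 36)/(c + 23) = 7 - (-36 + u)/(23 + c))
1/(J(-726, -889) + (-46860 - 1*(-157197))) = 1/((197 - 1*(-889) + 7*(-726))/(23 - 726) + (-46860 - 1*(-157197))) = 1/((197 + 889 - 5082)/(-703) + (-46860 + 157197)) = 1/(-1/703*(-3996) + 110337) = 1/(108/19 + 110337) = 1/(2096511/19) = 19/2096511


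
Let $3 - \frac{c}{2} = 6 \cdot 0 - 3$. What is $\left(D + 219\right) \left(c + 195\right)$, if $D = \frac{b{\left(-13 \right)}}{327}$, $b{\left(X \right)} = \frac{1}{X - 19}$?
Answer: $\frac{158121435}{3488} \approx 45333.0$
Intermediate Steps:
$b{\left(X \right)} = \frac{1}{-19 + X}$
$D = - \frac{1}{10464}$ ($D = \frac{1}{\left(-19 - 13\right) 327} = \frac{1}{-32} \cdot \frac{1}{327} = \left(- \frac{1}{32}\right) \frac{1}{327} = - \frac{1}{10464} \approx -9.5566 \cdot 10^{-5}$)
$c = 12$ ($c = 6 - 2 \left(6 \cdot 0 - 3\right) = 6 - 2 \left(0 - 3\right) = 6 - -6 = 6 + 6 = 12$)
$\left(D + 219\right) \left(c + 195\right) = \left(- \frac{1}{10464} + 219\right) \left(12 + 195\right) = \frac{2291615}{10464} \cdot 207 = \frac{158121435}{3488}$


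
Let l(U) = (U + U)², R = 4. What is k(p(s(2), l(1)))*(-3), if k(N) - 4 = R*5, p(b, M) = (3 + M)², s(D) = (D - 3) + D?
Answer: -72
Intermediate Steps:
l(U) = 4*U² (l(U) = (2*U)² = 4*U²)
s(D) = -3 + 2*D (s(D) = (-3 + D) + D = -3 + 2*D)
k(N) = 24 (k(N) = 4 + 4*5 = 4 + 20 = 24)
k(p(s(2), l(1)))*(-3) = 24*(-3) = -72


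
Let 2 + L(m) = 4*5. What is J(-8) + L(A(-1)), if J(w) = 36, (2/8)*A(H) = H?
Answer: 54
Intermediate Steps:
A(H) = 4*H
L(m) = 18 (L(m) = -2 + 4*5 = -2 + 20 = 18)
J(-8) + L(A(-1)) = 36 + 18 = 54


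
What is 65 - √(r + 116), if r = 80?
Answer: 51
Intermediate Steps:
65 - √(r + 116) = 65 - √(80 + 116) = 65 - √196 = 65 - 1*14 = 65 - 14 = 51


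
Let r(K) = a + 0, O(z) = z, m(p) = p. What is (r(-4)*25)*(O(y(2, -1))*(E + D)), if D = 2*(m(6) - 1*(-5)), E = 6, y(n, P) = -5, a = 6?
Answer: -21000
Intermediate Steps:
r(K) = 6 (r(K) = 6 + 0 = 6)
D = 22 (D = 2*(6 - 1*(-5)) = 2*(6 + 5) = 2*11 = 22)
(r(-4)*25)*(O(y(2, -1))*(E + D)) = (6*25)*(-5*(6 + 22)) = 150*(-5*28) = 150*(-140) = -21000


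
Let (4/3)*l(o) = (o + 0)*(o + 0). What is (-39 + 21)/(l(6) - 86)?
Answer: 18/59 ≈ 0.30508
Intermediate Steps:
l(o) = 3*o²/4 (l(o) = 3*((o + 0)*(o + 0))/4 = 3*(o*o)/4 = 3*o²/4)
(-39 + 21)/(l(6) - 86) = (-39 + 21)/((¾)*6² - 86) = -18/((¾)*36 - 86) = -18/(27 - 86) = -18/(-59) = -18*(-1/59) = 18/59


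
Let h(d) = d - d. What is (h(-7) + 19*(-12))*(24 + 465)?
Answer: -111492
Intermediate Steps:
h(d) = 0
(h(-7) + 19*(-12))*(24 + 465) = (0 + 19*(-12))*(24 + 465) = (0 - 228)*489 = -228*489 = -111492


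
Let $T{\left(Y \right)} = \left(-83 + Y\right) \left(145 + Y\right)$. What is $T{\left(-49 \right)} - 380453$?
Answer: $-393125$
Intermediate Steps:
$T{\left(-49 \right)} - 380453 = \left(-12035 + \left(-49\right)^{2} + 62 \left(-49\right)\right) - 380453 = \left(-12035 + 2401 - 3038\right) - 380453 = -12672 - 380453 = -393125$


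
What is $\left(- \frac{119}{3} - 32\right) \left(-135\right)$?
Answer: $9675$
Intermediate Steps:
$\left(- \frac{119}{3} - 32\right) \left(-135\right) = \left(- \frac{215}{3}\right) \left(-135\right) = 9675$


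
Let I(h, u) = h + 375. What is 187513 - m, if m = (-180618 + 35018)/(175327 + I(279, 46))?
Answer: 2538374681/13537 ≈ 1.8751e+5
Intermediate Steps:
I(h, u) = 375 + h
m = -11200/13537 (m = (-180618 + 35018)/(175327 + (375 + 279)) = -145600/(175327 + 654) = -145600/175981 = -145600*1/175981 = -11200/13537 ≈ -0.82736)
187513 - m = 187513 - 1*(-11200/13537) = 187513 + 11200/13537 = 2538374681/13537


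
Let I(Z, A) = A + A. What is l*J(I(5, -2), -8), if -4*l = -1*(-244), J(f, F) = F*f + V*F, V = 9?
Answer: 2440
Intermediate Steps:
I(Z, A) = 2*A
J(f, F) = 9*F + F*f (J(f, F) = F*f + 9*F = 9*F + F*f)
l = -61 (l = -(-1)*(-244)/4 = -¼*244 = -61)
l*J(I(5, -2), -8) = -(-488)*(9 + 2*(-2)) = -(-488)*(9 - 4) = -(-488)*5 = -61*(-40) = 2440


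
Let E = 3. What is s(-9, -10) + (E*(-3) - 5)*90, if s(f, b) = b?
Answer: -1270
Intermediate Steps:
s(-9, -10) + (E*(-3) - 5)*90 = -10 + (3*(-3) - 5)*90 = -10 + (-9 - 5)*90 = -10 - 14*90 = -10 - 1260 = -1270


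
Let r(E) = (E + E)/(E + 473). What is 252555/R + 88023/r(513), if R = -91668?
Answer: 441981597193/5225076 ≈ 84589.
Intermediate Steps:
r(E) = 2*E/(473 + E) (r(E) = (2*E)/(473 + E) = 2*E/(473 + E))
252555/R + 88023/r(513) = 252555/(-91668) + 88023/((2*513/(473 + 513))) = 252555*(-1/91668) + 88023/((2*513/986)) = -84185/30556 + 88023/((2*513*(1/986))) = -84185/30556 + 88023/(513/493) = -84185/30556 + 88023*(493/513) = -84185/30556 + 14465113/171 = 441981597193/5225076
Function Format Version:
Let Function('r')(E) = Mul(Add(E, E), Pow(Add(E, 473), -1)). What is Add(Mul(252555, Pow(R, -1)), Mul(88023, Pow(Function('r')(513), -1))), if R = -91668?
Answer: Rational(441981597193, 5225076) ≈ 84589.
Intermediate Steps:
Function('r')(E) = Mul(2, E, Pow(Add(473, E), -1)) (Function('r')(E) = Mul(Mul(2, E), Pow(Add(473, E), -1)) = Mul(2, E, Pow(Add(473, E), -1)))
Add(Mul(252555, Pow(R, -1)), Mul(88023, Pow(Function('r')(513), -1))) = Add(Mul(252555, Pow(-91668, -1)), Mul(88023, Pow(Mul(2, 513, Pow(Add(473, 513), -1)), -1))) = Add(Mul(252555, Rational(-1, 91668)), Mul(88023, Pow(Mul(2, 513, Pow(986, -1)), -1))) = Add(Rational(-84185, 30556), Mul(88023, Pow(Mul(2, 513, Rational(1, 986)), -1))) = Add(Rational(-84185, 30556), Mul(88023, Pow(Rational(513, 493), -1))) = Add(Rational(-84185, 30556), Mul(88023, Rational(493, 513))) = Add(Rational(-84185, 30556), Rational(14465113, 171)) = Rational(441981597193, 5225076)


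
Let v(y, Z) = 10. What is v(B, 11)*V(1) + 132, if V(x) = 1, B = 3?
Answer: 142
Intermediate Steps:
v(B, 11)*V(1) + 132 = 10*1 + 132 = 10 + 132 = 142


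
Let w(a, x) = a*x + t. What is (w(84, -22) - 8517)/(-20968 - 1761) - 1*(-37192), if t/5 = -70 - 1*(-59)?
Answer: 845347388/22729 ≈ 37192.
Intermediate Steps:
t = -55 (t = 5*(-70 - 1*(-59)) = 5*(-70 + 59) = 5*(-11) = -55)
w(a, x) = -55 + a*x (w(a, x) = a*x - 55 = -55 + a*x)
(w(84, -22) - 8517)/(-20968 - 1761) - 1*(-37192) = ((-55 + 84*(-22)) - 8517)/(-20968 - 1761) - 1*(-37192) = ((-55 - 1848) - 8517)/(-22729) + 37192 = (-1903 - 8517)*(-1/22729) + 37192 = -10420*(-1/22729) + 37192 = 10420/22729 + 37192 = 845347388/22729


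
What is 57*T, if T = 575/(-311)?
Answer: -32775/311 ≈ -105.39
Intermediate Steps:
T = -575/311 (T = 575*(-1/311) = -575/311 ≈ -1.8489)
57*T = 57*(-575/311) = -32775/311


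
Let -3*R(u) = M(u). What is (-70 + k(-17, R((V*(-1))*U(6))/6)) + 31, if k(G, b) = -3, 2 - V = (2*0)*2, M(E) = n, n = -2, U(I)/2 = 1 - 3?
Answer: -42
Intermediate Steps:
U(I) = -4 (U(I) = 2*(1 - 3) = 2*(-2) = -4)
M(E) = -2
V = 2 (V = 2 - 2*0*2 = 2 - 0*2 = 2 - 1*0 = 2 + 0 = 2)
R(u) = ⅔ (R(u) = -⅓*(-2) = ⅔)
(-70 + k(-17, R((V*(-1))*U(6))/6)) + 31 = (-70 - 3) + 31 = -73 + 31 = -42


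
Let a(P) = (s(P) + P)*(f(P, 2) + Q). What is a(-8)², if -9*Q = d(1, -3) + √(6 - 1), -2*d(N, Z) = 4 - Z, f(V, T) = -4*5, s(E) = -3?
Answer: 5026703/108 + 42713*√5/81 ≈ 47723.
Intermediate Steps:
f(V, T) = -20
d(N, Z) = -2 + Z/2 (d(N, Z) = -(4 - Z)/2 = -2 + Z/2)
Q = 7/18 - √5/9 (Q = -((-2 + (½)*(-3)) + √(6 - 1))/9 = -((-2 - 3/2) + √5)/9 = -(-7/2 + √5)/9 = 7/18 - √5/9 ≈ 0.14044)
a(P) = (-3 + P)*(-353/18 - √5/9) (a(P) = (-3 + P)*(-20 + (7/18 - √5/9)) = (-3 + P)*(-353/18 - √5/9))
a(-8)² = (353/6 - 353/18*(-8) + √5/3 - ⅑*(-8)*√5)² = (353/6 + 1412/9 + √5/3 + 8*√5/9)² = (3883/18 + 11*√5/9)²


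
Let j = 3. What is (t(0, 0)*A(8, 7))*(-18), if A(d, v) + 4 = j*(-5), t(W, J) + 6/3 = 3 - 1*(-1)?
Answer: 684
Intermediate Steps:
t(W, J) = 2 (t(W, J) = -2 + (3 - 1*(-1)) = -2 + (3 + 1) = -2 + 4 = 2)
A(d, v) = -19 (A(d, v) = -4 + 3*(-5) = -4 - 15 = -19)
(t(0, 0)*A(8, 7))*(-18) = (2*(-19))*(-18) = -38*(-18) = 684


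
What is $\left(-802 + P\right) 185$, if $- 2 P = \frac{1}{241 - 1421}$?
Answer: $- \frac{70030603}{472} \approx -1.4837 \cdot 10^{5}$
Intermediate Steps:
$P = \frac{1}{2360}$ ($P = - \frac{1}{2 \left(241 - 1421\right)} = - \frac{1}{2 \left(-1180\right)} = \left(- \frac{1}{2}\right) \left(- \frac{1}{1180}\right) = \frac{1}{2360} \approx 0.00042373$)
$\left(-802 + P\right) 185 = \left(-802 + \frac{1}{2360}\right) 185 = \left(- \frac{1892719}{2360}\right) 185 = - \frac{70030603}{472}$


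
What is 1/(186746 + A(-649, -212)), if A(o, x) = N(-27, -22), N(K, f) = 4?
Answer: 1/186750 ≈ 5.3548e-6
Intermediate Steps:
A(o, x) = 4
1/(186746 + A(-649, -212)) = 1/(186746 + 4) = 1/186750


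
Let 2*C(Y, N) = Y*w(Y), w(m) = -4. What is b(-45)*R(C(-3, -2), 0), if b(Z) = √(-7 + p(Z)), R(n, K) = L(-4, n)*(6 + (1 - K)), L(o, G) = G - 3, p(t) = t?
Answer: 42*I*√13 ≈ 151.43*I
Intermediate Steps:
L(o, G) = -3 + G
C(Y, N) = -2*Y (C(Y, N) = (Y*(-4))/2 = (-4*Y)/2 = -2*Y)
R(n, K) = (-3 + n)*(7 - K) (R(n, K) = (-3 + n)*(6 + (1 - K)) = (-3 + n)*(7 - K))
b(Z) = √(-7 + Z)
b(-45)*R(C(-3, -2), 0) = √(-7 - 45)*(-(-7 + 0)*(-3 - 2*(-3))) = √(-52)*(-1*(-7)*(-3 + 6)) = (2*I*√13)*(-1*(-7)*3) = (2*I*√13)*21 = 42*I*√13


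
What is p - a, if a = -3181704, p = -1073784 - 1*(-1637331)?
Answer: 3745251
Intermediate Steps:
p = 563547 (p = -1073784 + 1637331 = 563547)
p - a = 563547 - 1*(-3181704) = 563547 + 3181704 = 3745251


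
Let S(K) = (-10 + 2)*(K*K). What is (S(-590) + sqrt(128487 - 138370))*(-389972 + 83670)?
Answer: 852989809600 - 306302*I*sqrt(9883) ≈ 8.5299e+11 - 3.045e+7*I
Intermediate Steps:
S(K) = -8*K**2
(S(-590) + sqrt(128487 - 138370))*(-389972 + 83670) = (-8*(-590)**2 + sqrt(128487 - 138370))*(-389972 + 83670) = (-8*348100 + sqrt(-9883))*(-306302) = (-2784800 + I*sqrt(9883))*(-306302) = 852989809600 - 306302*I*sqrt(9883)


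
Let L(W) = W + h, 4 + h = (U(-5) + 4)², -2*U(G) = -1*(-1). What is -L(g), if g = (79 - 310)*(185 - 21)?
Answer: 151503/4 ≈ 37876.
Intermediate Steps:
U(G) = -½ (U(G) = -(-1)*(-1)/2 = -½*1 = -½)
h = 33/4 (h = -4 + (-½ + 4)² = -4 + (7/2)² = -4 + 49/4 = 33/4 ≈ 8.2500)
g = -37884 (g = -231*164 = -37884)
L(W) = 33/4 + W (L(W) = W + 33/4 = 33/4 + W)
-L(g) = -(33/4 - 37884) = -1*(-151503/4) = 151503/4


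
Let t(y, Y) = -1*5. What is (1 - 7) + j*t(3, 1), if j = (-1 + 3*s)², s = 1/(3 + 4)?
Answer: -374/49 ≈ -7.6327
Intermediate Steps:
s = ⅐ (s = 1/7 = ⅐ ≈ 0.14286)
t(y, Y) = -5
j = 16/49 (j = (-1 + 3*(⅐))² = (-1 + 3/7)² = (-4/7)² = 16/49 ≈ 0.32653)
(1 - 7) + j*t(3, 1) = (1 - 7) + (16/49)*(-5) = -6 - 80/49 = -374/49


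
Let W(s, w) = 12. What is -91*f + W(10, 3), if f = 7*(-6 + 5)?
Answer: 649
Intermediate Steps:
f = -7 (f = 7*(-1) = -7)
-91*f + W(10, 3) = -91*(-7) + 12 = 637 + 12 = 649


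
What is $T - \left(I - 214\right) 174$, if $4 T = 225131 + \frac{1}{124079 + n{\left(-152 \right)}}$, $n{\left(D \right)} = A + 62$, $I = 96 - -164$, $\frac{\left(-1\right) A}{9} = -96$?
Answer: $\frac{6035085144}{125005} \approx 48279.0$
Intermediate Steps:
$A = 864$ ($A = \left(-9\right) \left(-96\right) = 864$)
$I = 260$ ($I = 96 + 164 = 260$)
$n{\left(D \right)} = 926$ ($n{\left(D \right)} = 864 + 62 = 926$)
$T = \frac{7035625164}{125005}$ ($T = \frac{225131 + \frac{1}{124079 + 926}}{4} = \frac{225131 + \frac{1}{125005}}{4} = \frac{1}{4} \cdot \frac{28142500656}{125005} = \frac{7035625164}{125005} \approx 56283.0$)
$T - \left(I - 214\right) 174 = \frac{7035625164}{125005} - \left(260 - 214\right) 174 = \frac{7035625164}{125005} - 46 \cdot 174 = \frac{7035625164}{125005} - 8004 = \frac{6035085144}{125005}$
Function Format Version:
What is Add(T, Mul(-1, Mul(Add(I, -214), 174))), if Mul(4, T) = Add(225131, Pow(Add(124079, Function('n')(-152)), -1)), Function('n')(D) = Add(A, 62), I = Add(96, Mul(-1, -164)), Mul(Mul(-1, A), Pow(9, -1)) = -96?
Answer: Rational(6035085144, 125005) ≈ 48279.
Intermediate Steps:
A = 864 (A = Mul(-9, -96) = 864)
I = 260 (I = Add(96, 164) = 260)
Function('n')(D) = 926 (Function('n')(D) = Add(864, 62) = 926)
T = Rational(7035625164, 125005) (T = Mul(Rational(1, 4), Add(225131, Pow(Add(124079, 926), -1))) = Mul(Rational(1, 4), Add(225131, Pow(125005, -1))) = Mul(Rational(1, 4), Add(225131, Rational(1, 125005))) = Mul(Rational(1, 4), Rational(28142500656, 125005)) = Rational(7035625164, 125005) ≈ 56283.)
Add(T, Mul(-1, Mul(Add(I, -214), 174))) = Add(Rational(7035625164, 125005), Mul(-1, Mul(Add(260, -214), 174))) = Add(Rational(7035625164, 125005), Mul(-1, Mul(46, 174))) = Add(Rational(7035625164, 125005), Mul(-1, 8004)) = Add(Rational(7035625164, 125005), -8004) = Rational(6035085144, 125005)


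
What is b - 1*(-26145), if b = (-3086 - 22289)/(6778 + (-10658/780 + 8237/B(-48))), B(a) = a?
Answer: 6180526205/236429 ≈ 26141.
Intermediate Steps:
b = -910000/236429 (b = (-3086 - 22289)/(6778 + (-10658/780 + 8237/(-48))) = -25375/(6778 + (-10658*1/780 + 8237*(-1/48))) = -25375/(6778 + (-5329/390 - 8237/48)) = -25375/(6778 - 192679/1040) = -25375/6856441/1040 = -25375*1040/6856441 = -910000/236429 ≈ -3.8489)
b - 1*(-26145) = -910000/236429 - 1*(-26145) = -910000/236429 + 26145 = 6180526205/236429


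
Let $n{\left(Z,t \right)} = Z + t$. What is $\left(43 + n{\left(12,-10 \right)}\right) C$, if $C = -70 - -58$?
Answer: $-540$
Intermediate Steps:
$C = -12$ ($C = -70 + 58 = -12$)
$\left(43 + n{\left(12,-10 \right)}\right) C = \left(43 + \left(12 - 10\right)\right) \left(-12\right) = \left(43 + 2\right) \left(-12\right) = 45 \left(-12\right) = -540$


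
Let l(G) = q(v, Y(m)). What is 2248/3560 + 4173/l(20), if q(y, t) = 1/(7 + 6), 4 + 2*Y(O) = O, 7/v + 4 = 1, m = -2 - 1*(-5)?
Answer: 24141086/445 ≈ 54250.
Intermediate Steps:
m = 3 (m = -2 + 5 = 3)
v = -7/3 (v = 7/(-4 + 1) = 7/(-3) = 7*(-⅓) = -7/3 ≈ -2.3333)
Y(O) = -2 + O/2
q(y, t) = 1/13
l(G) = 1/13
2248/3560 + 4173/l(20) = 2248/3560 + 4173/(1/13) = 2248*(1/3560) + 4173*13 = 281/445 + 54249 = 24141086/445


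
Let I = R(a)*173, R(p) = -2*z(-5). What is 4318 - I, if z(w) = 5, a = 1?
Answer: 6048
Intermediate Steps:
R(p) = -10 (R(p) = -2*5 = -10)
I = -1730 (I = -10*173 = -1730)
4318 - I = 4318 - 1*(-1730) = 4318 + 1730 = 6048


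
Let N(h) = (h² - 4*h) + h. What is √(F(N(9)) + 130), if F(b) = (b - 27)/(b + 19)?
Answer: √694741/73 ≈ 11.418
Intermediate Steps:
N(h) = h² - 3*h
F(b) = (-27 + b)/(19 + b)
√(F(N(9)) + 130) = √((-27 + 9*(-3 + 9))/(19 + 9*(-3 + 9)) + 130) = √((-27 + 9*6)/(19 + 9*6) + 130) = √((-27 + 54)/(19 + 54) + 130) = √(27/73 + 130) = √(9517/73) = √694741/73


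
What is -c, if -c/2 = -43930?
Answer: -87860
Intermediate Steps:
c = 87860 (c = -2*(-43930) = 87860)
-c = -1*87860 = -87860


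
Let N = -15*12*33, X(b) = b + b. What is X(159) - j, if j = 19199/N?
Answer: 1908119/5940 ≈ 321.23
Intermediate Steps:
X(b) = 2*b
N = -5940 (N = -180*33 = -5940)
j = -19199/5940 (j = 19199/(-5940) = 19199*(-1/5940) = -19199/5940 ≈ -3.2322)
X(159) - j = 2*159 - 1*(-19199/5940) = 318 + 19199/5940 = 1908119/5940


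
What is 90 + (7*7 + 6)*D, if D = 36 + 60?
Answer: 5370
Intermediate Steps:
D = 96
90 + (7*7 + 6)*D = 90 + (7*7 + 6)*96 = 90 + (49 + 6)*96 = 90 + 55*96 = 90 + 5280 = 5370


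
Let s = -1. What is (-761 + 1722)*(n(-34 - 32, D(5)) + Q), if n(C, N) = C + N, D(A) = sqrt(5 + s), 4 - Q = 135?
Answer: -187395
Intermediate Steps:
Q = -131 (Q = 4 - 1*135 = 4 - 135 = -131)
D(A) = 2 (D(A) = sqrt(5 - 1) = sqrt(4) = 2)
(-761 + 1722)*(n(-34 - 32, D(5)) + Q) = (-761 + 1722)*(((-34 - 32) + 2) - 131) = 961*((-66 + 2) - 131) = 961*(-64 - 131) = 961*(-195) = -187395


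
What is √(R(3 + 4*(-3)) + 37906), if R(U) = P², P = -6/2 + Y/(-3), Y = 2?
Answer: 5*√13651/3 ≈ 194.73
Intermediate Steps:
P = -11/3 (P = -6/2 + 2/(-3) = -6*½ + 2*(-⅓) = -3 - ⅔ = -11/3 ≈ -3.6667)
R(U) = 121/9 (R(U) = (-11/3)² = 121/9)
√(R(3 + 4*(-3)) + 37906) = √(121/9 + 37906) = √(341275/9) = 5*√13651/3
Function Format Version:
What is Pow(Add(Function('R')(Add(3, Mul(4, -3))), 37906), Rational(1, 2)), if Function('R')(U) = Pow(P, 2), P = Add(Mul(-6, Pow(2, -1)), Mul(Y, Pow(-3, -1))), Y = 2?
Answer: Mul(Rational(5, 3), Pow(13651, Rational(1, 2))) ≈ 194.73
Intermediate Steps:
P = Rational(-11, 3) (P = Add(Mul(-6, Pow(2, -1)), Mul(2, Pow(-3, -1))) = Add(Mul(-6, Rational(1, 2)), Mul(2, Rational(-1, 3))) = Add(-3, Rational(-2, 3)) = Rational(-11, 3) ≈ -3.6667)
Function('R')(U) = Rational(121, 9) (Function('R')(U) = Pow(Rational(-11, 3), 2) = Rational(121, 9))
Pow(Add(Function('R')(Add(3, Mul(4, -3))), 37906), Rational(1, 2)) = Pow(Add(Rational(121, 9), 37906), Rational(1, 2)) = Pow(Rational(341275, 9), Rational(1, 2)) = Mul(Rational(5, 3), Pow(13651, Rational(1, 2)))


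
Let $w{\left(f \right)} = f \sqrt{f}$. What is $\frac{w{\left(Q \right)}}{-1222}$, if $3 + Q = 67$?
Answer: $- \frac{256}{611} \approx -0.41899$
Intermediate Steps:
$Q = 64$ ($Q = -3 + 67 = 64$)
$w{\left(f \right)} = f^{\frac{3}{2}}$
$\frac{w{\left(Q \right)}}{-1222} = \frac{64^{\frac{3}{2}}}{-1222} = 512 \left(- \frac{1}{1222}\right) = - \frac{256}{611}$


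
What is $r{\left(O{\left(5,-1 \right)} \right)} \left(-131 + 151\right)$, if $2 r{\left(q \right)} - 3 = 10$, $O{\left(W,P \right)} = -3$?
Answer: $130$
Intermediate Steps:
$r{\left(q \right)} = \frac{13}{2}$ ($r{\left(q \right)} = \frac{3}{2} + \frac{1}{2} \cdot 10 = \frac{3}{2} + 5 = \frac{13}{2}$)
$r{\left(O{\left(5,-1 \right)} \right)} \left(-131 + 151\right) = \frac{13 \left(-131 + 151\right)}{2} = \frac{13}{2} \cdot 20 = 130$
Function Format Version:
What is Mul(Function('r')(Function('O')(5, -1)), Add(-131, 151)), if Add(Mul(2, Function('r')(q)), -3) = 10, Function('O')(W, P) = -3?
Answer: 130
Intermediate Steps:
Function('r')(q) = Rational(13, 2) (Function('r')(q) = Add(Rational(3, 2), Mul(Rational(1, 2), 10)) = Add(Rational(3, 2), 5) = Rational(13, 2))
Mul(Function('r')(Function('O')(5, -1)), Add(-131, 151)) = Mul(Rational(13, 2), Add(-131, 151)) = Mul(Rational(13, 2), 20) = 130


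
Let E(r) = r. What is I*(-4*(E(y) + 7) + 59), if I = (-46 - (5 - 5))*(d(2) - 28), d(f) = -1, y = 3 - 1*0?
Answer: 25346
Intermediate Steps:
y = 3 (y = 3 + 0 = 3)
I = 1334 (I = (-46 - (5 - 5))*(-1 - 28) = (-46 - 1*0)*(-29) = (-46 + 0)*(-29) = -46*(-29) = 1334)
I*(-4*(E(y) + 7) + 59) = 1334*(-4*(3 + 7) + 59) = 1334*(-4*10 + 59) = 1334*(-40 + 59) = 1334*19 = 25346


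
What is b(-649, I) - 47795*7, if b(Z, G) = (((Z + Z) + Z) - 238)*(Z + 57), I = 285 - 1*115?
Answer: 958955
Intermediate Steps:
I = 170 (I = 285 - 115 = 170)
b(Z, G) = (-238 + 3*Z)*(57 + Z) (b(Z, G) = ((2*Z + Z) - 238)*(57 + Z) = (3*Z - 238)*(57 + Z) = (-238 + 3*Z)*(57 + Z))
b(-649, I) - 47795*7 = (-13566 - 67*(-649) + 3*(-649)**2) - 47795*7 = (-13566 + 43483 + 3*421201) - 334565 = (-13566 + 43483 + 1263603) - 334565 = 1293520 - 334565 = 958955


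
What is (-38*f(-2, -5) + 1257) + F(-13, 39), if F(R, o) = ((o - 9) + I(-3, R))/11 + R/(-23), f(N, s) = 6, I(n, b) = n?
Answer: 261101/253 ≈ 1032.0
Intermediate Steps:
F(R, o) = -12/11 - R/23 + o/11 (F(R, o) = ((o - 9) - 3)/11 + R/(-23) = ((-9 + o) - 3)*(1/11) + R*(-1/23) = (-12 + o)*(1/11) - R/23 = (-12/11 + o/11) - R/23 = -12/11 - R/23 + o/11)
(-38*f(-2, -5) + 1257) + F(-13, 39) = (-38*6 + 1257) + (-12/11 - 1/23*(-13) + (1/11)*39) = (-228 + 1257) + (-12/11 + 13/23 + 39/11) = 1029 + 764/253 = 261101/253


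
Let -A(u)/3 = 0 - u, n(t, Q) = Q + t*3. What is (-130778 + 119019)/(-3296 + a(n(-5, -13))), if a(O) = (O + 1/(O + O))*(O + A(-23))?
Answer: 658504/32383 ≈ 20.335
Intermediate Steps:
n(t, Q) = Q + 3*t
A(u) = 3*u (A(u) = -3*(0 - u) = -(-3)*u = 3*u)
a(O) = (-69 + O)*(O + 1/(2*O)) (a(O) = (O + 1/(O + O))*(O + 3*(-23)) = (O + 1/(2*O))*(O - 69) = (O + 1/(2*O))*(-69 + O) = (-69 + O)*(O + 1/(2*O)))
(-130778 + 119019)/(-3296 + a(n(-5, -13))) = (-130778 + 119019)/(-3296 + (½ + (-13 + 3*(-5))² - 69*(-13 + 3*(-5)) - 69/(2*(-13 + 3*(-5))))) = -11759/(-3296 + (½ + (-13 - 15)² - 69*(-13 - 15) - 69/(2*(-13 - 15)))) = -11759/(-3296 + (½ + (-28)² - 69*(-28) - 69/2/(-28))) = -11759/(-3296 + (½ + 784 + 1932 - 69/2*(-1/28))) = -11759/(-3296 + (½ + 784 + 1932 + 69/56)) = -11759/(-3296 + 152193/56) = -11759/(-32383/56) = -11759*(-56/32383) = 658504/32383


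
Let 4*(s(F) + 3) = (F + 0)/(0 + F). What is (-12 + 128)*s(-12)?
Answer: -319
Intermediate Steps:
s(F) = -11/4 (s(F) = -3 + ((F + 0)/(0 + F))/4 = -3 + (F/F)/4 = -3 + (¼)*1 = -3 + ¼ = -11/4)
(-12 + 128)*s(-12) = (-12 + 128)*(-11/4) = 116*(-11/4) = -319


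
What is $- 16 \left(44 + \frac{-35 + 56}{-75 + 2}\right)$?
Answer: $- \frac{51056}{73} \approx -699.4$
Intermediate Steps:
$- 16 \left(44 + \frac{-35 + 56}{-75 + 2}\right) = - 16 \left(44 + \frac{21}{-73}\right) = - 16 \left(44 + 21 \left(- \frac{1}{73}\right)\right) = - 16 \left(44 - \frac{21}{73}\right) = \left(-16\right) \frac{3191}{73} = - \frac{51056}{73}$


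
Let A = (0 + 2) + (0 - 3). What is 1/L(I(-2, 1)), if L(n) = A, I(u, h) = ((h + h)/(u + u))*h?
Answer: -1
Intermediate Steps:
I(u, h) = h²/u (I(u, h) = ((2*h)/((2*u)))*h = ((2*h)*(1/(2*u)))*h = (h/u)*h = h²/u)
A = -1 (A = 2 - 3 = -1)
L(n) = -1
1/L(I(-2, 1)) = 1/(-1) = -1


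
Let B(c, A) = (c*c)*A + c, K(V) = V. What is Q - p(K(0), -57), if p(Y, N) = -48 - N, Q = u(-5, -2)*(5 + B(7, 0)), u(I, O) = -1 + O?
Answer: -45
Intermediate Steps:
B(c, A) = c + A*c**2 (B(c, A) = c**2*A + c = A*c**2 + c = c + A*c**2)
Q = -36 (Q = (-1 - 2)*(5 + 7*(1 + 0*7)) = -3*(5 + 7*(1 + 0)) = -3*(5 + 7*1) = -3*(5 + 7) = -3*12 = -36)
Q - p(K(0), -57) = -36 - (-48 - 1*(-57)) = -36 - (-48 + 57) = -36 - 1*9 = -36 - 9 = -45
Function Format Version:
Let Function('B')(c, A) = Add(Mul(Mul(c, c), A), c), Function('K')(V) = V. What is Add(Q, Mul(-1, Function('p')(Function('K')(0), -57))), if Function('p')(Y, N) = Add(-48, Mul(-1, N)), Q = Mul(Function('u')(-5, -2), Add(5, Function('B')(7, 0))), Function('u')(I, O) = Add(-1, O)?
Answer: -45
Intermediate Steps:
Function('B')(c, A) = Add(c, Mul(A, Pow(c, 2))) (Function('B')(c, A) = Add(Mul(Pow(c, 2), A), c) = Add(Mul(A, Pow(c, 2)), c) = Add(c, Mul(A, Pow(c, 2))))
Q = -36 (Q = Mul(Add(-1, -2), Add(5, Mul(7, Add(1, Mul(0, 7))))) = Mul(-3, Add(5, Mul(7, Add(1, 0)))) = Mul(-3, Add(5, Mul(7, 1))) = Mul(-3, Add(5, 7)) = Mul(-3, 12) = -36)
Add(Q, Mul(-1, Function('p')(Function('K')(0), -57))) = Add(-36, Mul(-1, Add(-48, Mul(-1, -57)))) = Add(-36, Mul(-1, Add(-48, 57))) = Add(-36, Mul(-1, 9)) = Add(-36, -9) = -45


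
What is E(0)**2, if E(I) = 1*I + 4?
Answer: 16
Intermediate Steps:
E(I) = 4 + I (E(I) = I + 4 = 4 + I)
E(0)**2 = (4 + 0)**2 = 4**2 = 16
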